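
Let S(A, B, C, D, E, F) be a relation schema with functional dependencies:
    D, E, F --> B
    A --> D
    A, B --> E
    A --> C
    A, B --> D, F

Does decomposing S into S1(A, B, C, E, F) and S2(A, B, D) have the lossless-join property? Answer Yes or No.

Yes

Common attributes: {A, B}; their closure is {A, B, C, D, E, F}.
S1 is contained in that closure, so S1 ∩ S2 --> S1 holds and the join is lossless.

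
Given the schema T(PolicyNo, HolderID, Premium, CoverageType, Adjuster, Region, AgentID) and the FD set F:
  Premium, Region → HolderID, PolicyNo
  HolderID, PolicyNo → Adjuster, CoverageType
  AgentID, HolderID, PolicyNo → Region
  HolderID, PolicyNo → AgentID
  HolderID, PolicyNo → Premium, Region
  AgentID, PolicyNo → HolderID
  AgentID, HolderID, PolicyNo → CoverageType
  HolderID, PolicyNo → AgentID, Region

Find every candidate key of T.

{AgentID, PolicyNo}⁺ = {Adjuster, AgentID, CoverageType, HolderID, PolicyNo, Premium, Region}, which is every attribute, so {AgentID, PolicyNo} is a candidate key.
{HolderID, PolicyNo}⁺ = {Adjuster, AgentID, CoverageType, HolderID, PolicyNo, Premium, Region}, which is every attribute, so {HolderID, PolicyNo} is a candidate key.
{Premium, Region}⁺ = {Adjuster, AgentID, CoverageType, HolderID, PolicyNo, Premium, Region}, which is every attribute, so {Premium, Region} is a candidate key.
No proper subset of any of these is a key, and no other minimal superkey exists.

{AgentID, PolicyNo}, {HolderID, PolicyNo}, {Premium, Region}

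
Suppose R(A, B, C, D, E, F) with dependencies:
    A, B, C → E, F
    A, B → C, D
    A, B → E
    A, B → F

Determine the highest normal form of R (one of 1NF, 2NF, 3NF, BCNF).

BCNF

Candidate key: {A, B}. Prime attributes: {A, B}.
The left-hand side of every FD is a superkey, so BCNF is satisfied.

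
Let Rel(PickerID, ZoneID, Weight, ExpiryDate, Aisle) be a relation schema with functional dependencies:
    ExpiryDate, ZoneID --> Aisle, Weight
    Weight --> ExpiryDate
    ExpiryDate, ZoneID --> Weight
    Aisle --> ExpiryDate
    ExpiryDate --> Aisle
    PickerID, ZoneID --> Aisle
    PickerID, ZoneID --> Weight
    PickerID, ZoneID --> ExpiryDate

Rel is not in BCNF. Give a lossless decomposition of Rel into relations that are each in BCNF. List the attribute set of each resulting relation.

Candidate key of the original relation: {PickerID, ZoneID}.
{Aisle, ExpiryDate, PickerID, Weight, ZoneID}: {ExpiryDate, ZoneID} determines {Aisle, ExpiryDate, Weight, ZoneID} here but is not a superkey — split on ExpiryDate, ZoneID --> Aisle, Weight, giving {Aisle, ExpiryDate, Weight, ZoneID} and {ExpiryDate, PickerID, ZoneID}.
{Aisle, ExpiryDate, Weight, ZoneID}: {Weight} determines {Aisle, ExpiryDate, Weight} here but is not a superkey — split on Weight --> Aisle, ExpiryDate, giving {Aisle, ExpiryDate, Weight} and {Weight, ZoneID}.
{Aisle, ExpiryDate, Weight}: {Aisle} determines {Aisle, ExpiryDate} here but is not a superkey — split on Aisle --> ExpiryDate, giving {Aisle, ExpiryDate} and {Aisle, Weight}.
{Aisle, ExpiryDate} has no BCNF violation.
{Aisle, Weight} has no BCNF violation.
{Weight, ZoneID} has no BCNF violation.
{ExpiryDate, PickerID, ZoneID} has no BCNF violation.

{Aisle, ExpiryDate}; {Aisle, Weight}; {ExpiryDate, PickerID, ZoneID}; {Weight, ZoneID}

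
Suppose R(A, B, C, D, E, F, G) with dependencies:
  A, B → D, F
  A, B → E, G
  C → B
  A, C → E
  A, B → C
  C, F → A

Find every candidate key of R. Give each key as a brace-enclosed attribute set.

{A, B}, {A, C}, {C, F}

{A, B} is a candidate key since {A, B}⁺ = {A, B, C, D, E, F, G} covers every attribute.
{A, C} is a candidate key since {A, C}⁺ = {A, B, C, D, E, F, G} covers every attribute.
{C, F} is a candidate key since {C, F}⁺ = {A, B, C, D, E, F, G} covers every attribute.
These are minimal and exhaustive — every other superkey contains one of them.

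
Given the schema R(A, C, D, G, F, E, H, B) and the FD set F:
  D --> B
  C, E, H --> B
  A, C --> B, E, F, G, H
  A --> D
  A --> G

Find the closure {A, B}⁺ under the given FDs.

Start with {A, B}.
A --> D applies; add {D} → now {A, B, D}.
A --> G applies; add {G} → now {A, B, D, G}.
No further FD applies.

{A, B, D, G}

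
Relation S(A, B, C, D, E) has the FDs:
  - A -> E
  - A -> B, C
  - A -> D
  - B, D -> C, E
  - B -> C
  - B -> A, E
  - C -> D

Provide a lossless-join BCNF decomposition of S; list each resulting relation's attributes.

Candidate keys of the original relation: {A}, {B}.
{A, B, C, D, E}: {C} determines {C, D} here but is not a superkey — split on C -> D, giving {C, D} and {A, B, C, E}.
{C, D} has no BCNF violation.
{A, B, C, E} has no BCNF violation.

{A, B, C, E}; {C, D}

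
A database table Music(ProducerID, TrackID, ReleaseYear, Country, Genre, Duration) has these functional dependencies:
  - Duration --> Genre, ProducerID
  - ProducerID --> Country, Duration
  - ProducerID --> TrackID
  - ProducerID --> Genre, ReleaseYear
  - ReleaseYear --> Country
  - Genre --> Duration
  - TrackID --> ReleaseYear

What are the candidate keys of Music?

{Duration} is a candidate key since {Duration}⁺ = {Country, Duration, Genre, ProducerID, ReleaseYear, TrackID} covers every attribute.
{Genre} is a candidate key since {Genre}⁺ = {Country, Duration, Genre, ProducerID, ReleaseYear, TrackID} covers every attribute.
{ProducerID} is a candidate key since {ProducerID}⁺ = {Country, Duration, Genre, ProducerID, ReleaseYear, TrackID} covers every attribute.
No proper subset of any of these is a key, and no other minimal superkey exists.

{Duration}, {Genre}, {ProducerID}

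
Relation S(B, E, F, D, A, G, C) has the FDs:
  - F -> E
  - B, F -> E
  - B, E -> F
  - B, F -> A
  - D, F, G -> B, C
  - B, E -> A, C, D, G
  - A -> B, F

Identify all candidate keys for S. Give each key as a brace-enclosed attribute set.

{A}, {B, E}, {B, F}, {D, F, G}

{A}⁺ = {A, B, C, D, E, F, G}, which is every attribute, so {A} is a candidate key.
{B, E}⁺ = {A, B, C, D, E, F, G}, which is every attribute, so {B, E} is a candidate key.
{B, F}⁺ = {A, B, C, D, E, F, G}, which is every attribute, so {B, F} is a candidate key.
{D, F, G}⁺ = {A, B, C, D, E, F, G}, which is every attribute, so {D, F, G} is a candidate key.
No proper subset of any of these is a key, and no other minimal superkey exists.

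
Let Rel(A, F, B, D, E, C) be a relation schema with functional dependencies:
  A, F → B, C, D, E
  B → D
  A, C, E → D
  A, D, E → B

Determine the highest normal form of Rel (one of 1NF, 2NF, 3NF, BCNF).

2NF

Candidate key: {A, F}. Prime attributes: {A, F}.
B → D breaks BCNF: {B}⁺ = {B, D}, so {B} is not a superkey.
B → D has non-prime {D} on the right and a non-superkey on the left, so 3NF fails.
Checking every proper subset of each key, none determines a non-prime attribute — 2NF is satisfied.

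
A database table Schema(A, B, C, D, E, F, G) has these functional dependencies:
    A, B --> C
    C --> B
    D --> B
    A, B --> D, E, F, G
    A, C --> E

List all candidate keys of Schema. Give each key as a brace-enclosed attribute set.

{A, B}, {A, C}, {A, D}

No FD produces {A}, so it must be in every candidate key.
{A, B}⁺ = {A, B, C, D, E, F, G} — all of the relation — so {A, B} is a candidate key.
{A, C}⁺ = {A, B, C, D, E, F, G} — all of the relation — so {A, C} is a candidate key.
{A, D}⁺ = {A, B, C, D, E, F, G} — all of the relation — so {A, D} is a candidate key.
These are minimal and exhaustive — every other superkey contains one of them.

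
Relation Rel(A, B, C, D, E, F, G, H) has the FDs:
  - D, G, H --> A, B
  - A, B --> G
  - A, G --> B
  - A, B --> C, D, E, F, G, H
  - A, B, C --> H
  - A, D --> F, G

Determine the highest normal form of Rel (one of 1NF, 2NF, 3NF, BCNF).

BCNF

Candidate keys: {A, B}, {A, D}, {A, G}, {D, G, H}. Prime attributes: {A, B, D, G, H}.
Each dependency's left side is a superkey — BCNF holds.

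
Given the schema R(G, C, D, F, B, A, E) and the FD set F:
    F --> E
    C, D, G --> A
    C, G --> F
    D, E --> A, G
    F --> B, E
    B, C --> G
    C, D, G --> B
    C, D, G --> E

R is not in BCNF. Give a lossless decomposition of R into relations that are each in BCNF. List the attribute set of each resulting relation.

Candidate keys of the original relation: {B, C, D}, {C, D, E}, {C, D, F}, {C, D, G}.
In {A, B, C, D, E, F, G}, {F} is not a superkey ({F}⁺ restricted to this set is {B, E, F}), so split on F --> B, E into {B, E, F} and {A, C, D, F, G}.
{B, E, F}: every determinant is a superkey — BCNF.
In {A, C, D, F, G}, {C, G} is not a superkey ({C, G}⁺ restricted to this set is {C, F, G}), so split on C, G --> F into {C, F, G} and {A, C, D, G}.
{C, F, G}: every determinant is a superkey — BCNF.
{A, C, D, G}: every determinant is a superkey — BCNF.

{A, C, D, G}; {B, E, F}; {C, F, G}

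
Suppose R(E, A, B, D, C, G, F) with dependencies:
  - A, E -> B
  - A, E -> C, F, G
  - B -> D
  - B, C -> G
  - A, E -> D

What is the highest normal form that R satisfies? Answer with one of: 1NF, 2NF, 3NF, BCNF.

Candidate key: {A, E}. Prime attributes: {A, E}.
B -> D: {B}⁺ = {B, D}, which is not all of the attributes, so the left side is not a superkey — BCNF is violated.
Because {D} is non-prime and the left side of B -> D is not a superkey, the relation is not in 3NF.
No non-prime attribute depends on a proper subset of any candidate key, so 2NF holds.

2NF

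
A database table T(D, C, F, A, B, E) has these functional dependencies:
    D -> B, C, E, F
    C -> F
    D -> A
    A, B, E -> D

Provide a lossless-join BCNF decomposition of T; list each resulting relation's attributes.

Candidate keys of the original relation: {A, B, E}, {D}.
Within {A, B, C, D, E, F}: {C}⁺ ∩ {A, B, C, D, E, F} = {C, F}, not the whole set, so C -> F violates BCNF; decompose into {C, F} and {A, B, C, D, E}.
{C, F} has no BCNF violation.
{A, B, C, D, E} has no BCNF violation.

{A, B, C, D, E}; {C, F}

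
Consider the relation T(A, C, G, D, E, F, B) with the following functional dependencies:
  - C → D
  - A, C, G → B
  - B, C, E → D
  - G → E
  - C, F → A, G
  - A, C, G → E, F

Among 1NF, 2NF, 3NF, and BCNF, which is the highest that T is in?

Candidate keys: {A, C, G}, {C, F}. Prime attributes: {A, C, F, G}.
C → D: {C}⁺ = {C, D}, which is not all of the attributes, so the left side is not a superkey — BCNF is violated.
C → D has non-prime {D} on the right and a non-superkey on the left, so 3NF fails.
{C} is a proper subset of the key {C, F}, and {C}⁺ contains the non-prime attribute {D} — a partial dependency, so 2NF is violated.

1NF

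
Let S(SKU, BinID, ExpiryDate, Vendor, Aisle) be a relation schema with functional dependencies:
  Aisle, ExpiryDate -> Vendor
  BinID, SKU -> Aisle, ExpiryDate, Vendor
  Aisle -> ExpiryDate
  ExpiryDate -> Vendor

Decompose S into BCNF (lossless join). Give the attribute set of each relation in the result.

Candidate key of the original relation: {BinID, SKU}.
Within {Aisle, BinID, ExpiryDate, SKU, Vendor}: {Aisle, ExpiryDate}⁺ ∩ {Aisle, BinID, ExpiryDate, SKU, Vendor} = {Aisle, ExpiryDate, Vendor}, not the whole set, so Aisle, ExpiryDate -> Vendor violates BCNF; decompose into {Aisle, ExpiryDate, Vendor} and {Aisle, BinID, ExpiryDate, SKU}.
Within {Aisle, ExpiryDate, Vendor}: {ExpiryDate}⁺ ∩ {Aisle, ExpiryDate, Vendor} = {ExpiryDate, Vendor}, not the whole set, so ExpiryDate -> Vendor violates BCNF; decompose into {ExpiryDate, Vendor} and {Aisle, ExpiryDate}.
{ExpiryDate, Vendor} has no BCNF violation.
{Aisle, ExpiryDate} has no BCNF violation.
Within {Aisle, BinID, ExpiryDate, SKU}: {Aisle}⁺ ∩ {Aisle, BinID, ExpiryDate, SKU} = {Aisle, ExpiryDate}, not the whole set, so Aisle -> ExpiryDate violates BCNF; decompose into {Aisle, ExpiryDate} and {Aisle, BinID, SKU}.
{Aisle, ExpiryDate} has no BCNF violation.
{Aisle, BinID, SKU} has no BCNF violation.

{Aisle, BinID, SKU}; {Aisle, ExpiryDate}; {ExpiryDate, Vendor}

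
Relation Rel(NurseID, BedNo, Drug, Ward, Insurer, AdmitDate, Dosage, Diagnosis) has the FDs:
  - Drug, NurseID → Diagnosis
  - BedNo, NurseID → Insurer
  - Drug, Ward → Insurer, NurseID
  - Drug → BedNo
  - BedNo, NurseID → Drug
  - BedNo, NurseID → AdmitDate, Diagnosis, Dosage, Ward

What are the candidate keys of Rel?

{BedNo, NurseID}, {Drug, NurseID}, {Drug, Ward}

{BedNo, NurseID}⁺ = {AdmitDate, BedNo, Diagnosis, Dosage, Drug, Insurer, NurseID, Ward}, which is every attribute, so {BedNo, NurseID} is a candidate key.
{Drug, NurseID}⁺ = {AdmitDate, BedNo, Diagnosis, Dosage, Drug, Insurer, NurseID, Ward}, which is every attribute, so {Drug, NurseID} is a candidate key.
{Drug, Ward}⁺ = {AdmitDate, BedNo, Diagnosis, Dosage, Drug, Insurer, NurseID, Ward}, which is every attribute, so {Drug, Ward} is a candidate key.
No proper subset of any of these is a key, and no other minimal superkey exists.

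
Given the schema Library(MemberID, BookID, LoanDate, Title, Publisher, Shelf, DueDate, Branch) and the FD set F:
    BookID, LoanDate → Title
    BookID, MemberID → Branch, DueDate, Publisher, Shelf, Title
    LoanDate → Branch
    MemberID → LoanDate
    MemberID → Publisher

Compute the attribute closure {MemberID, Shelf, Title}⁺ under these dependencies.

Start with {MemberID, Shelf, Title}.
MemberID → LoanDate applies; add {LoanDate} → now {LoanDate, MemberID, Shelf, Title}.
MemberID → Publisher applies; add {Publisher} → now {LoanDate, MemberID, Publisher, Shelf, Title}.
LoanDate → Branch applies; add {Branch} → now {Branch, LoanDate, MemberID, Publisher, Shelf, Title}.
No further FD applies.

{Branch, LoanDate, MemberID, Publisher, Shelf, Title}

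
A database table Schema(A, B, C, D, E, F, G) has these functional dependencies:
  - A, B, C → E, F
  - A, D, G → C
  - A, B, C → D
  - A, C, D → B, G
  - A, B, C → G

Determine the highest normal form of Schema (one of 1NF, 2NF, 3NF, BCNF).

Candidate keys: {A, B, C}, {A, C, D}, {A, D, G}. Prime attributes: {A, B, C, D, G}.
Each dependency's left side is a superkey — BCNF holds.

BCNF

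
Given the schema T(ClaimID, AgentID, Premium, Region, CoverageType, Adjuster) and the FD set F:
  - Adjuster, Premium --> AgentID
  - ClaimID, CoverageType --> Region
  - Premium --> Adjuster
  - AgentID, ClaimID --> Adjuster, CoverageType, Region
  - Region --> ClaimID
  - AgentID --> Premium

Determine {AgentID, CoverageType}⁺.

Start with {AgentID, CoverageType}.
AgentID --> Premium applies; add {Premium} → now {AgentID, CoverageType, Premium}.
Premium --> Adjuster applies; add {Adjuster} → now {Adjuster, AgentID, CoverageType, Premium}.
No further FD applies.

{Adjuster, AgentID, CoverageType, Premium}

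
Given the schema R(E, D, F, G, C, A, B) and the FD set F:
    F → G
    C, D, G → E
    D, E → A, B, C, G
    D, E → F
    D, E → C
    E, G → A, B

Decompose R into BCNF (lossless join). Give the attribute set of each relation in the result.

Candidate keys of the original relation: {C, D, F}, {C, D, G}, {D, E}.
Within {A, B, C, D, E, F, G}: {F}⁺ ∩ {A, B, C, D, E, F, G} = {F, G}, not the whole set, so F → G violates BCNF; decompose into {F, G} and {A, B, C, D, E, F}.
{F, G} is in BCNF.
Within {A, B, C, D, E, F}: {E, F}⁺ ∩ {A, B, C, D, E, F} = {A, B, E, F}, not the whole set, so E, F → A, B violates BCNF; decompose into {A, B, E, F} and {C, D, E, F}.
{A, B, E, F} is in BCNF.
{C, D, E, F} is in BCNF.

{A, B, E, F}; {C, D, E, F}; {F, G}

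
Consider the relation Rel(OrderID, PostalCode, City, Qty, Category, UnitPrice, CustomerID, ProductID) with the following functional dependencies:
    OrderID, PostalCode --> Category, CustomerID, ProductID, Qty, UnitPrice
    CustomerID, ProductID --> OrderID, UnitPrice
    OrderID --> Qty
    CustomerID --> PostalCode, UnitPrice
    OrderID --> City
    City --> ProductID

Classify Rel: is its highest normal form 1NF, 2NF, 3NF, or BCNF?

1NF

Candidate keys: {City, CustomerID}, {CustomerID, OrderID}, {CustomerID, ProductID}, {OrderID, PostalCode}. Prime attributes: {City, CustomerID, OrderID, PostalCode, ProductID}.
For OrderID --> Qty we have {OrderID}⁺ = {City, OrderID, ProductID, Qty}; {OrderID} is not a superkey, so BCNF fails.
OrderID --> Qty determines the non-prime attribute {Qty} from a non-superkey — 3NF is violated.
The proper key subset {CustomerID} of {City, CustomerID} determines non-prime {UnitPrice}, so the relation is not even in 2NF.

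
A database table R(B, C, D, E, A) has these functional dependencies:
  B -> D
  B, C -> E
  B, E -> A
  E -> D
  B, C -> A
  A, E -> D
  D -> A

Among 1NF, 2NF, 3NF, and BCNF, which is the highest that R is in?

1NF

Candidate key: {B, C}. Prime attributes: {B, C}.
For B -> D we have {B}⁺ = {A, B, D}; {B} is not a superkey, so BCNF fails.
Because {D} is non-prime and the left side of B -> D is not a superkey, the relation is not in 3NF.
Since {B} ⊂ {B, C} and {B}⁺ ⊇ {A, D} with {A, D} non-prime, there is a partial dependency; 2NF fails.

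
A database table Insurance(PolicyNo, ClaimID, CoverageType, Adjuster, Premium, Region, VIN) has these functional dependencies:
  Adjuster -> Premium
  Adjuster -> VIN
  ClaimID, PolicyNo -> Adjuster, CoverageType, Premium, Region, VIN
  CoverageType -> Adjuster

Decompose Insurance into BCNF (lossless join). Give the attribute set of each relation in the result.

Candidate key of the original relation: {ClaimID, PolicyNo}.
In {Adjuster, ClaimID, CoverageType, PolicyNo, Premium, Region, VIN}, {Adjuster} is not a superkey ({Adjuster}⁺ restricted to this set is {Adjuster, Premium, VIN}), so split on Adjuster -> Premium, VIN into {Adjuster, Premium, VIN} and {Adjuster, ClaimID, CoverageType, PolicyNo, Region}.
{Adjuster, Premium, VIN} has no BCNF violation.
In {Adjuster, ClaimID, CoverageType, PolicyNo, Region}, {CoverageType} is not a superkey ({CoverageType}⁺ restricted to this set is {Adjuster, CoverageType}), so split on CoverageType -> Adjuster into {Adjuster, CoverageType} and {ClaimID, CoverageType, PolicyNo, Region}.
{Adjuster, CoverageType} has no BCNF violation.
{ClaimID, CoverageType, PolicyNo, Region} has no BCNF violation.

{Adjuster, CoverageType}; {Adjuster, Premium, VIN}; {ClaimID, CoverageType, PolicyNo, Region}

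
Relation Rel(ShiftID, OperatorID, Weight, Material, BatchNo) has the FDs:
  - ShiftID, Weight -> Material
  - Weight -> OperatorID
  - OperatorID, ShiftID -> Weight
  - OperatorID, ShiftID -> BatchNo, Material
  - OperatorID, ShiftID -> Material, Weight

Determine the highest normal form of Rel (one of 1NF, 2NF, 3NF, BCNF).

3NF

Candidate keys: {OperatorID, ShiftID}, {ShiftID, Weight}. Prime attributes: {OperatorID, ShiftID, Weight}.
Weight -> OperatorID: {Weight}⁺ = {OperatorID, Weight}, which is not all of the attributes, so the left side is not a superkey — BCNF is violated.
But every attribute on its right side ({OperatorID}) is prime, and the same holds for every other non-superkey FD, so 3NF still holds.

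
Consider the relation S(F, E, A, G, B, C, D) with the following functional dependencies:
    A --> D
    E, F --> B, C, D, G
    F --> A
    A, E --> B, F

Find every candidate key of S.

{A, E}, {E, F}

Attributes never on any right-hand side: {E} — every candidate key must contain it.
{A, E} is a candidate key since {A, E}⁺ = {A, B, C, D, E, F, G} covers every attribute.
{E, F} is a candidate key since {E, F}⁺ = {A, B, C, D, E, F, G} covers every attribute.
Any other superkey properly contains one of these, so there are no further candidate keys.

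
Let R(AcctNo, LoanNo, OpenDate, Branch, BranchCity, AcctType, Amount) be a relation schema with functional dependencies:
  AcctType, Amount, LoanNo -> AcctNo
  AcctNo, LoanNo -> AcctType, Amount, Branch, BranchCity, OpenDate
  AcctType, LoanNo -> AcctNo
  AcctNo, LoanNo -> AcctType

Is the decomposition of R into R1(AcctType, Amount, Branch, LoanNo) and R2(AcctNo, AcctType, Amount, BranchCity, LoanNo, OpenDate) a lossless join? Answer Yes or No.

Yes

Common attributes: {AcctType, Amount, LoanNo}; their closure is {AcctNo, AcctType, Amount, Branch, BranchCity, LoanNo, OpenDate}.
R1 is contained in that closure, so R1 ∩ R2 -> R1 holds and the join is lossless.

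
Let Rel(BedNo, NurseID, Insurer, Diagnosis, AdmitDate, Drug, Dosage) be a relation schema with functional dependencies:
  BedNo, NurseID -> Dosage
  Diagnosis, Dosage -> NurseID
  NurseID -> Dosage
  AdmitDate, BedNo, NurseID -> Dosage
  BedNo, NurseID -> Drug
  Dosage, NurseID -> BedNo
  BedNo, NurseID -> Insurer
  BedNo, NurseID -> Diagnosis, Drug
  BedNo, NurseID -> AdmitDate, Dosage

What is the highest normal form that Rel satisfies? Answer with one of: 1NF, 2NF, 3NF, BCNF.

BCNF

Candidate keys: {Diagnosis, Dosage}, {NurseID}. Prime attributes: {Diagnosis, Dosage, NurseID}.
Each dependency's left side is a superkey — BCNF holds.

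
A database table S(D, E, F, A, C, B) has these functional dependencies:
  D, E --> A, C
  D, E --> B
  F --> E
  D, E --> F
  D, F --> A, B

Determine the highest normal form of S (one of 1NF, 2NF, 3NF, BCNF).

3NF

Candidate keys: {D, E}, {D, F}. Prime attributes: {D, E, F}.
F --> E: {F}⁺ = {E, F}, which is not all of the attributes, so the left side is not a superkey — BCNF is violated.
Its right-hand attributes {E} are all prime, as are those of every other non-superkey FD — the relation is in 3NF.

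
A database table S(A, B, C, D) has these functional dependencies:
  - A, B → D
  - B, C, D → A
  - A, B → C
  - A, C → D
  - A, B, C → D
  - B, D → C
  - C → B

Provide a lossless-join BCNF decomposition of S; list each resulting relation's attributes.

Candidate keys of the original relation: {A, B}, {A, C}, {B, D}, {C, D}.
Within {A, B, C, D}: {C}⁺ ∩ {A, B, C, D} = {B, C}, not the whole set, so C → B violates BCNF; decompose into {B, C} and {A, C, D}.
{B, C} has no BCNF violation.
{A, C, D} has no BCNF violation.

{A, C, D}; {B, C}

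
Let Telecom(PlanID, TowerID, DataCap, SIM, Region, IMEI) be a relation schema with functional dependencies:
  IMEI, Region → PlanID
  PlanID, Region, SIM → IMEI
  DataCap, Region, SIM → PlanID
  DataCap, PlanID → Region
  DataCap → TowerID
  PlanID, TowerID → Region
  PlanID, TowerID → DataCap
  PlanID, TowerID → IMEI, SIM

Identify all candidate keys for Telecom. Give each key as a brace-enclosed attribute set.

{DataCap, PlanID}⁺ = {DataCap, IMEI, PlanID, Region, SIM, TowerID} — all of the relation — so {DataCap, PlanID} is a candidate key.
{PlanID, TowerID}⁺ = {DataCap, IMEI, PlanID, Region, SIM, TowerID} — all of the relation — so {PlanID, TowerID} is a candidate key.
{DataCap, IMEI, Region}⁺ = {DataCap, IMEI, PlanID, Region, SIM, TowerID} — all of the relation — so {DataCap, IMEI, Region} is a candidate key.
{DataCap, Region, SIM}⁺ = {DataCap, IMEI, PlanID, Region, SIM, TowerID} — all of the relation — so {DataCap, Region, SIM} is a candidate key.
{IMEI, Region, TowerID}⁺ = {DataCap, IMEI, PlanID, Region, SIM, TowerID} — all of the relation — so {IMEI, Region, TowerID} is a candidate key.
These are minimal and exhaustive — every other superkey contains one of them.

{DataCap, IMEI, Region}, {DataCap, PlanID}, {DataCap, Region, SIM}, {IMEI, Region, TowerID}, {PlanID, TowerID}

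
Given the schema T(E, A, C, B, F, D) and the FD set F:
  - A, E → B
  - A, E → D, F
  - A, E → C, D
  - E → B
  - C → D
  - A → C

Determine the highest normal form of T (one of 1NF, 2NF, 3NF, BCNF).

1NF

Candidate key: {A, E}. Prime attributes: {A, E}.
E → B: {E}⁺ = {B, E}, which is not all of the attributes, so the left side is not a superkey — BCNF is violated.
E → B determines the non-prime attribute {B} from a non-superkey — 3NF is violated.
The proper key subset {A} of {A, E} determines non-prime {C, D}, so the relation is not even in 2NF.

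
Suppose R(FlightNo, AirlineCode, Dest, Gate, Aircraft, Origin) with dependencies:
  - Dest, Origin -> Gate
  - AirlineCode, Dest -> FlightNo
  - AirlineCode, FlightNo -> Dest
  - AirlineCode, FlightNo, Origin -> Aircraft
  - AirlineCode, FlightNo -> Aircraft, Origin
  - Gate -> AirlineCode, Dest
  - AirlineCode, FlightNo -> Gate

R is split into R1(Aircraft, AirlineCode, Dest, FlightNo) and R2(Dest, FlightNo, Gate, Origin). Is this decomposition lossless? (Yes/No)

No

R1 ∩ R2 = {Dest, FlightNo}; its closure under F is {Dest, FlightNo}.
The closure covers neither R1 nor R2 entirely; the join is not lossless.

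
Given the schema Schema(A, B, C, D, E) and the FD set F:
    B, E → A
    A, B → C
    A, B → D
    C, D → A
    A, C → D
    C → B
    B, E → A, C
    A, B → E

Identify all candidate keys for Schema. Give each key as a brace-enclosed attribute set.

{A, B}, {A, C}, {B, E}, {C, D}, {C, E}

Closure of {A, B} is {A, B, C, D, E}, the whole schema; {A, B} is a candidate key.
Closure of {A, C} is {A, B, C, D, E}, the whole schema; {A, C} is a candidate key.
Closure of {B, E} is {A, B, C, D, E}, the whole schema; {B, E} is a candidate key.
Closure of {C, D} is {A, B, C, D, E}, the whole schema; {C, D} is a candidate key.
Closure of {C, E} is {A, B, C, D, E}, the whole schema; {C, E} is a candidate key.
Any other superkey properly contains one of these, so there are no further candidate keys.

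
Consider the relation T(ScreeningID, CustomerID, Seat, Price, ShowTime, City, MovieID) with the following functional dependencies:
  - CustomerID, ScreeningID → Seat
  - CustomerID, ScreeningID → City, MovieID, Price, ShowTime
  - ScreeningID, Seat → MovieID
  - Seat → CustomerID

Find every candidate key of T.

Attributes never on any right-hand side: {ScreeningID} — every candidate key must contain it.
{CustomerID, ScreeningID}⁺ = {City, CustomerID, MovieID, Price, ScreeningID, Seat, ShowTime} — all of the relation — so {CustomerID, ScreeningID} is a candidate key.
{ScreeningID, Seat}⁺ = {City, CustomerID, MovieID, Price, ScreeningID, Seat, ShowTime} — all of the relation — so {ScreeningID, Seat} is a candidate key.
Any other superkey properly contains one of these, so there are no further candidate keys.

{CustomerID, ScreeningID}, {ScreeningID, Seat}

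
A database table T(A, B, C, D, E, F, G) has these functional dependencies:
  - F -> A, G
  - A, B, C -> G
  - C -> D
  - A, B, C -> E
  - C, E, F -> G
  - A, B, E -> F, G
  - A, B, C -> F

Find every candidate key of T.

Attributes never on any right-hand side: {B, C} — every candidate key must contain all of them.
{A, B, C} is a candidate key since {A, B, C}⁺ = {A, B, C, D, E, F, G} covers every attribute.
{B, C, F} is a candidate key since {B, C, F}⁺ = {A, B, C, D, E, F, G} covers every attribute.
No proper subset of any of these is a key, and no other minimal superkey exists.

{A, B, C}, {B, C, F}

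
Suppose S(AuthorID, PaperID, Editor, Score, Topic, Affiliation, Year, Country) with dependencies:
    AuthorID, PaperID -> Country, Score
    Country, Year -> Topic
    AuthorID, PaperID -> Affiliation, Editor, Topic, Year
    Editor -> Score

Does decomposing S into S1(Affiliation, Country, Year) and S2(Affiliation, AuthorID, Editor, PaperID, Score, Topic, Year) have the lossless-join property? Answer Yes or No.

No

Common attributes: {Affiliation, Year}; their closure is {Affiliation, Year}.
Neither S1 nor S2 is contained in that closure, so the decomposition is lossy.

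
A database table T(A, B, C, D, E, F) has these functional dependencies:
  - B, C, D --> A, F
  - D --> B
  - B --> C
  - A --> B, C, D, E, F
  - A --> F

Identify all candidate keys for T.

{A}, {D}

{A} is a candidate key since {A}⁺ = {A, B, C, D, E, F} covers every attribute.
{D} is a candidate key since {D}⁺ = {A, B, C, D, E, F} covers every attribute.
Any other superkey properly contains one of these, so there are no further candidate keys.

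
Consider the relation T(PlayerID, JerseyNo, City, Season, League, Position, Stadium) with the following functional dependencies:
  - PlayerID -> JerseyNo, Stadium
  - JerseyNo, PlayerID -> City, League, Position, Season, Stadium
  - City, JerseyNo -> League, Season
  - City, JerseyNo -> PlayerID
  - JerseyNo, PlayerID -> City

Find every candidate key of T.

{City, JerseyNo}, {PlayerID}

{PlayerID}⁺ = {City, JerseyNo, League, PlayerID, Position, Season, Stadium}, which is every attribute, so {PlayerID} is a candidate key.
{City, JerseyNo}⁺ = {City, JerseyNo, League, PlayerID, Position, Season, Stadium}, which is every attribute, so {City, JerseyNo} is a candidate key.
These are minimal and exhaustive — every other superkey contains one of them.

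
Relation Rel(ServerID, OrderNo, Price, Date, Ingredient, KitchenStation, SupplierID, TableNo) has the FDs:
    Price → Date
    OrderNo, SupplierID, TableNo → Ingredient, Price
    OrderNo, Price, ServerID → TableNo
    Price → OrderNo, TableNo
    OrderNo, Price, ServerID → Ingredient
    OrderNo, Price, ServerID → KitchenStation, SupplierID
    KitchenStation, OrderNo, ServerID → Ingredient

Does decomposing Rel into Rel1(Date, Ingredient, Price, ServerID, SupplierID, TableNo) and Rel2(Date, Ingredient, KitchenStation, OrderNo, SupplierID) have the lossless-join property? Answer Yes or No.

Common attributes: {Date, Ingredient, SupplierID}; their closure is {Date, Ingredient, SupplierID}.
Rel1 ⊄ {Date, Ingredient, SupplierID} and Rel2 ⊄ {Date, Ingredient, SupplierID}, so the split is lossy.

No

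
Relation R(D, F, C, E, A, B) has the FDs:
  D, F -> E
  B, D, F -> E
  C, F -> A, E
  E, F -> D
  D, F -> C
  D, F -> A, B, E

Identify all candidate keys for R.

{F} never appears on the right of any FD, so every key must include it.
{C, F} is a candidate key since {C, F}⁺ = {A, B, C, D, E, F} covers every attribute.
{D, F} is a candidate key since {D, F}⁺ = {A, B, C, D, E, F} covers every attribute.
{E, F} is a candidate key since {E, F}⁺ = {A, B, C, D, E, F} covers every attribute.
No proper subset of any of these is a key, and no other minimal superkey exists.

{C, F}, {D, F}, {E, F}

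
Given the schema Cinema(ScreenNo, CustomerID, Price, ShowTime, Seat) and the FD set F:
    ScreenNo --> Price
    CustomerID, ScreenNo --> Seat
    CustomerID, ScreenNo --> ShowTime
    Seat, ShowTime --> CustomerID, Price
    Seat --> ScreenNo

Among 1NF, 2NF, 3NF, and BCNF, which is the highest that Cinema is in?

Candidate keys: {CustomerID, ScreenNo}, {CustomerID, Seat}, {Seat, ShowTime}. Prime attributes: {CustomerID, ScreenNo, Seat, ShowTime}.
ScreenNo --> Price breaks BCNF: {ScreenNo}⁺ = {Price, ScreenNo}, so {ScreenNo} is not a superkey.
Because {Price} is non-prime and the left side of ScreenNo --> Price is not a superkey, the relation is not in 3NF.
The proper key subset {ScreenNo} of {CustomerID, ScreenNo} determines non-prime {Price}, so the relation is not even in 2NF.

1NF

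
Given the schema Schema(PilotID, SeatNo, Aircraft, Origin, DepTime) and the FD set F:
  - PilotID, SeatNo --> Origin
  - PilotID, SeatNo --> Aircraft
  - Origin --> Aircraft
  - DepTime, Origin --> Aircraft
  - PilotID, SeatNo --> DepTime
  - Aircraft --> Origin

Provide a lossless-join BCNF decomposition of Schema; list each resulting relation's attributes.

{Aircraft, Origin}; {DepTime, Origin, PilotID, SeatNo}

Candidate key of the original relation: {PilotID, SeatNo}.
{Aircraft, DepTime, Origin, PilotID, SeatNo}: {Origin} determines {Aircraft, Origin} here but is not a superkey — split on Origin --> Aircraft, giving {Aircraft, Origin} and {DepTime, Origin, PilotID, SeatNo}.
{Aircraft, Origin}: every determinant is a superkey — BCNF.
{DepTime, Origin, PilotID, SeatNo}: every determinant is a superkey — BCNF.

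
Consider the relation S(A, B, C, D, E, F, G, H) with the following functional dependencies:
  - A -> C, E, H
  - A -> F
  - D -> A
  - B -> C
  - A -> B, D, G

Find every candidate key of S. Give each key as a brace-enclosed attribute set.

{A}, {D}

{A}⁺ = {A, B, C, D, E, F, G, H} — all of the relation — so {A} is a candidate key.
{D}⁺ = {A, B, C, D, E, F, G, H} — all of the relation — so {D} is a candidate key.
These are minimal and exhaustive — every other superkey contains one of them.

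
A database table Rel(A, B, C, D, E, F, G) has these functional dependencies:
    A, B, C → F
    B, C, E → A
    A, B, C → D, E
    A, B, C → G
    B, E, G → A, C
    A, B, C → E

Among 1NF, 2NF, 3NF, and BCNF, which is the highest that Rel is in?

Candidate keys: {A, B, C}, {B, C, E}, {B, E, G}. Prime attributes: {A, B, C, E, G}.
Every FD has a superkey on the left, so the relation is in BCNF.

BCNF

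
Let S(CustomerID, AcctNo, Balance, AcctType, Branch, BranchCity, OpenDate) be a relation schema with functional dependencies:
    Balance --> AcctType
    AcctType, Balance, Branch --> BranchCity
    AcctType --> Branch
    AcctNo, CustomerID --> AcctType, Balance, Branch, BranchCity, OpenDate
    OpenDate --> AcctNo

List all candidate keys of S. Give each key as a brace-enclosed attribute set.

No FD produces {CustomerID}, so it must be in every candidate key.
{AcctNo, CustomerID}⁺ = {AcctNo, AcctType, Balance, Branch, BranchCity, CustomerID, OpenDate} — all of the relation — so {AcctNo, CustomerID} is a candidate key.
{CustomerID, OpenDate}⁺ = {AcctNo, AcctType, Balance, Branch, BranchCity, CustomerID, OpenDate} — all of the relation — so {CustomerID, OpenDate} is a candidate key.
Any other superkey properly contains one of these, so there are no further candidate keys.

{AcctNo, CustomerID}, {CustomerID, OpenDate}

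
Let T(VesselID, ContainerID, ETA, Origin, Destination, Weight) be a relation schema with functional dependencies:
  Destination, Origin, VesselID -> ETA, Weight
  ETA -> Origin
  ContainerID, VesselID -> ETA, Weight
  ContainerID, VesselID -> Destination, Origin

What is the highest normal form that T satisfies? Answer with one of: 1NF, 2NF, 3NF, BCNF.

2NF

Candidate key: {ContainerID, VesselID}. Prime attributes: {ContainerID, VesselID}.
For Destination, Origin, VesselID -> ETA, Weight we have {Destination, Origin, VesselID}⁺ = {Destination, ETA, Origin, VesselID, Weight}; {Destination, Origin, VesselID} is not a superkey, so BCNF fails.
Destination, Origin, VesselID -> ETA, Weight has non-prime {ETA, Weight} on the right and a non-superkey on the left, so 3NF fails.
Checking every proper subset of each key, none determines a non-prime attribute — 2NF is satisfied.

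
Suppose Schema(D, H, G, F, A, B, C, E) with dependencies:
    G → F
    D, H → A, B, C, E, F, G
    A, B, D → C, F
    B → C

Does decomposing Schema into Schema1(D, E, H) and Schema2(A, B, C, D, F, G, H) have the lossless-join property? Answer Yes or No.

Yes

Schema1 ∩ Schema2 = {D, H}; its closure under F is {A, B, C, D, E, F, G, H}.
Schema1 is contained in that closure, so Schema1 ∩ Schema2 → Schema1 holds and the join is lossless.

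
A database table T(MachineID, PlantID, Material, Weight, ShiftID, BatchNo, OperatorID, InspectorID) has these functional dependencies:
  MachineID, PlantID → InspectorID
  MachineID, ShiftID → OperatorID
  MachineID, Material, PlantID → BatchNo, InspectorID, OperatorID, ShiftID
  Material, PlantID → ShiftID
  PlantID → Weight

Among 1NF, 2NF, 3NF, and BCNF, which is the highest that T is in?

1NF

Candidate key: {MachineID, Material, PlantID}. Prime attributes: {MachineID, Material, PlantID}.
MachineID, PlantID → InspectorID: {MachineID, PlantID}⁺ = {InspectorID, MachineID, PlantID, Weight}, which is not all of the attributes, so the left side is not a superkey — BCNF is violated.
MachineID, PlantID → InspectorID determines the non-prime attribute {InspectorID} from a non-superkey — 3NF is violated.
Since {PlantID} ⊂ {MachineID, Material, PlantID} and {PlantID}⁺ ⊇ {Weight} with {Weight} non-prime, there is a partial dependency; 2NF fails.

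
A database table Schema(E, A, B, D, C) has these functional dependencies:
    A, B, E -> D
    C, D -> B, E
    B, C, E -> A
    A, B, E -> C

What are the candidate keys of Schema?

{C, D}⁺ = {A, B, C, D, E}, which is every attribute, so {C, D} is a candidate key.
{A, B, E}⁺ = {A, B, C, D, E}, which is every attribute, so {A, B, E} is a candidate key.
{B, C, E}⁺ = {A, B, C, D, E}, which is every attribute, so {B, C, E} is a candidate key.
Any other superkey properly contains one of these, so there are no further candidate keys.

{A, B, E}, {B, C, E}, {C, D}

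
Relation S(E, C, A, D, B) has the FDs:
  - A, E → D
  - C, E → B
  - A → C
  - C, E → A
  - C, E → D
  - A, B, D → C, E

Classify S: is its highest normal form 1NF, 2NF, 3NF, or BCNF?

3NF

Candidate keys: {A, B, D}, {A, E}, {C, E}. Prime attributes: {A, B, C, D, E}.
A → C: {A}⁺ = {A, C}, which is not all of the attributes, so the left side is not a superkey — BCNF is violated.
Since {C} ⊆ prime attributes and every other non-superkey FD also has a prime right side, the schema is in 3NF.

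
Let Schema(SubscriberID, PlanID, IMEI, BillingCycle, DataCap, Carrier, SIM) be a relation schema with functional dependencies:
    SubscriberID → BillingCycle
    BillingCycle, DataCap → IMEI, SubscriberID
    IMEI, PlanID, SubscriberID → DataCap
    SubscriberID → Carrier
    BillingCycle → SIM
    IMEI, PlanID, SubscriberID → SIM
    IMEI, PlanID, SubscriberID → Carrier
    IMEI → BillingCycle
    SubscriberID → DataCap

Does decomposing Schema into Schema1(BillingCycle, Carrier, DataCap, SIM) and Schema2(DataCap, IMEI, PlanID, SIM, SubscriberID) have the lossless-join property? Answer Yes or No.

Common attributes: {DataCap, SIM}; their closure is {DataCap, SIM}.
Schema1 ⊄ {DataCap, SIM} and Schema2 ⊄ {DataCap, SIM}, so the split is lossy.

No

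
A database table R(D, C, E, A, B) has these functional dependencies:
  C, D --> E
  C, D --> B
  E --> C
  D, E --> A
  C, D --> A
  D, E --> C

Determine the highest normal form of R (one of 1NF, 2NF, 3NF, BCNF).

3NF

Candidate keys: {C, D}, {D, E}. Prime attributes: {C, D, E}.
For E --> C we have {E}⁺ = {C, E}; {E} is not a superkey, so BCNF fails.
Its right-hand attributes {C} are all prime, as are those of every other non-superkey FD — the relation is in 3NF.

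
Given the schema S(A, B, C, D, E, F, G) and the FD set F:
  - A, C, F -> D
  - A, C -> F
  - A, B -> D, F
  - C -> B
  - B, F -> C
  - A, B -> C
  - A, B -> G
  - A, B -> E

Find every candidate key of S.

{A, B}, {A, C}

No FD produces {A}, so it must be in every candidate key.
{A, B}⁺ = {A, B, C, D, E, F, G}, which is every attribute, so {A, B} is a candidate key.
{A, C}⁺ = {A, B, C, D, E, F, G}, which is every attribute, so {A, C} is a candidate key.
These are minimal and exhaustive — every other superkey contains one of them.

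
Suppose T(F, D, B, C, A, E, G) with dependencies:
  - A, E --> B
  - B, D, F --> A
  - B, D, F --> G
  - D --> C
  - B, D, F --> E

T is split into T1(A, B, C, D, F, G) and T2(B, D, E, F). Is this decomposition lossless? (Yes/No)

Yes

T1 ∩ T2 = {B, D, F}; its closure under F is {A, B, C, D, E, F, G}.
Since T1 ⊆ {A, B, C, D, E, F, G}, the intersection is a superkey of T1; the decomposition is lossless.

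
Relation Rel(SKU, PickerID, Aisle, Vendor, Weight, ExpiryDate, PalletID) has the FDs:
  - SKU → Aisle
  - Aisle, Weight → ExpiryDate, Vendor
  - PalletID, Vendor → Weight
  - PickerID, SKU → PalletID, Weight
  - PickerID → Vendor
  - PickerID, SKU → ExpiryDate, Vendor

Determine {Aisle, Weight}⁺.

Start with {Aisle, Weight}.
Aisle, Weight → ExpiryDate, Vendor applies; add {ExpiryDate, Vendor} → now {Aisle, ExpiryDate, Vendor, Weight}.
No further FD applies.

{Aisle, ExpiryDate, Vendor, Weight}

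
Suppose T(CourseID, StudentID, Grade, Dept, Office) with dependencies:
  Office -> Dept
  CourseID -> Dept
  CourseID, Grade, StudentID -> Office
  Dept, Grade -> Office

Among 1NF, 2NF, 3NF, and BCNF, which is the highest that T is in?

1NF

Candidate key: {CourseID, Grade, StudentID}. Prime attributes: {CourseID, Grade, StudentID}.
For Office -> Dept we have {Office}⁺ = {Dept, Office}; {Office} is not a superkey, so BCNF fails.
Office -> Dept has non-prime {Dept} on the right and a non-superkey on the left, so 3NF fails.
{CourseID} is a proper subset of the key {CourseID, Grade, StudentID}, and {CourseID}⁺ contains the non-prime attribute {Dept} — a partial dependency, so 2NF is violated.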